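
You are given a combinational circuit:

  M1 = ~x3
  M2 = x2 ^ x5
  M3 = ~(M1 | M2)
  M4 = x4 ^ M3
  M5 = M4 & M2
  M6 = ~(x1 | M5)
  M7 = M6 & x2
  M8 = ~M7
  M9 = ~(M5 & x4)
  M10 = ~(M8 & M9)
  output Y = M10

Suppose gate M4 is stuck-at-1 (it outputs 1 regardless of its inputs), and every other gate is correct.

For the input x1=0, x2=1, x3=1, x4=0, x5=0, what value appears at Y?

Propagate with M4 forced: M1=0, M2=1, M3=0, M4=1 [stuck-at-1], M5=1, M6=0, M7=0, M8=1, M9=1, M10=0.
So Y = 0. (Without the fault it would be 1.)

0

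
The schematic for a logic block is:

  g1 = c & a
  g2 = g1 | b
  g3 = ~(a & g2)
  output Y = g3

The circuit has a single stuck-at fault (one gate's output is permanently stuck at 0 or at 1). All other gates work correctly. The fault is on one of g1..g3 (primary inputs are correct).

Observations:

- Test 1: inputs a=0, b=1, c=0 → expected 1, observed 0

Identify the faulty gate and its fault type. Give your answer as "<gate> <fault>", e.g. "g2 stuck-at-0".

g3 stuck-at-0

Fault-free values for test 1 (a=0, b=1, c=0): g1=0, g2=1, g3=1, giving Y=1. Observed 0.
Test 1: faults giving observed 0 are {g3 stuck-at-0}.
Only g3 stuck-at-0 is consistent with every test.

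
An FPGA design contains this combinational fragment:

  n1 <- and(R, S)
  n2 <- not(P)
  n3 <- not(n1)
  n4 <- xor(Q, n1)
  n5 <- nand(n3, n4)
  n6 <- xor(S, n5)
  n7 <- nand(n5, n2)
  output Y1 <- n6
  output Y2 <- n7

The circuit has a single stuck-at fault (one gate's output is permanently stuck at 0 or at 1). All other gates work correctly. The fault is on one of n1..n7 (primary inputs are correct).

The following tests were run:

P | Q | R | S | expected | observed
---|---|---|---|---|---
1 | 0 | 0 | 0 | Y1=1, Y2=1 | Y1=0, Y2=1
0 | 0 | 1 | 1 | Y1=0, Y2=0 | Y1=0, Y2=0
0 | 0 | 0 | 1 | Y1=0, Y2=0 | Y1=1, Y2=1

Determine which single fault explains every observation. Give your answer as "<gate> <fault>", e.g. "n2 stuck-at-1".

Fault-free values for test 1 (P=1, Q=0, R=0, S=0): n1=0, n2=0, n3=1, n4=0, n5=1, n6=1, n7=1, giving Y1=1, Y2=1. Observed Y1=0, Y2=1.
Test 1: faults giving observed Y1=0, Y2=1 are {n4 stuck-at-1, n5 stuck-at-0, n6 stuck-at-0}.
Test 2 (P=0, Q=0, R=1, S=1): fault-free n1=1, n2=1, n3=0, n4=1, n5=1, n6=0, n7=0 → Y1=0, Y2=0; observed Y1=0, Y2=0. Eliminates n5 stuck-at-0.
Test 3 (P=0, Q=0, R=0, S=1): fault-free n1=0, n2=1, n3=1, n4=0, n5=1, n6=0, n7=0 → Y1=0, Y2=0; observed Y1=1, Y2=1. Eliminates n6 stuck-at-0.
Only n4 stuck-at-1 is consistent with every test.

n4 stuck-at-1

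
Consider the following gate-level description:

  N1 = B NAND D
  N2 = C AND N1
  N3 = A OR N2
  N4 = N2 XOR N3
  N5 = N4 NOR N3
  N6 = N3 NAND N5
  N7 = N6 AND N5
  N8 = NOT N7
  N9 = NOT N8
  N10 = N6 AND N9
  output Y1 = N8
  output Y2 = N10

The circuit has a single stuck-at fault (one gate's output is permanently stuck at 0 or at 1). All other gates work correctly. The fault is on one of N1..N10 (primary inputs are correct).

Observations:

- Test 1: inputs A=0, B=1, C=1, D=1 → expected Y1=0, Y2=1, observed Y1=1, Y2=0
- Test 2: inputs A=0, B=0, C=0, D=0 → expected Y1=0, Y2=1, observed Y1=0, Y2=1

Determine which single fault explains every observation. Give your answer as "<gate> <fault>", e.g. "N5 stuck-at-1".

N1 stuck-at-1

Fault-free values for test 1 (A=0, B=1, C=1, D=1): N1=0, N2=0, N3=0, N4=0, N5=1, N6=1, N7=1, N8=0, N9=1, N10=1, giving Y1=0, Y2=1. Observed Y1=1, Y2=0.
Test 1: faults giving observed Y1=1, Y2=0 are {N1 stuck-at-1, N2 stuck-at-1, N3 stuck-at-1, N4 stuck-at-1, N5 stuck-at-0, N6 stuck-at-0, N7 stuck-at-0, N8 stuck-at-1}.
Test 2 (A=0, B=0, C=0, D=0): fault-free N1=1, N2=0, N3=0, N4=0, N5=1, N6=1, N7=1, N8=0, N9=1, N10=1 → Y1=0, Y2=1; observed Y1=0, Y2=1. Eliminates N2 stuck-at-1, N3 stuck-at-1, N4 stuck-at-1, N5 stuck-at-0, N6 stuck-at-0, N7 stuck-at-0, N8 stuck-at-1.
Only N1 stuck-at-1 is consistent with every test.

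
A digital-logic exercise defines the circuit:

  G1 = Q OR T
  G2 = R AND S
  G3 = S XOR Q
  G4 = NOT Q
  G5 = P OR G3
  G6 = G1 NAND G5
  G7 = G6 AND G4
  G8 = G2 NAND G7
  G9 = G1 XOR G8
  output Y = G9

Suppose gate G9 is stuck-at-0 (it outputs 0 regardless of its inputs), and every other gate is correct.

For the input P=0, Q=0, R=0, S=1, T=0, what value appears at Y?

0

Propagate with G9 forced: G1=0, G2=0, G3=1, G4=1, G5=1, G6=1, G7=1, G8=1, G9=0 [stuck-at-0].
So Y = 0. (Without the fault it would be 1.)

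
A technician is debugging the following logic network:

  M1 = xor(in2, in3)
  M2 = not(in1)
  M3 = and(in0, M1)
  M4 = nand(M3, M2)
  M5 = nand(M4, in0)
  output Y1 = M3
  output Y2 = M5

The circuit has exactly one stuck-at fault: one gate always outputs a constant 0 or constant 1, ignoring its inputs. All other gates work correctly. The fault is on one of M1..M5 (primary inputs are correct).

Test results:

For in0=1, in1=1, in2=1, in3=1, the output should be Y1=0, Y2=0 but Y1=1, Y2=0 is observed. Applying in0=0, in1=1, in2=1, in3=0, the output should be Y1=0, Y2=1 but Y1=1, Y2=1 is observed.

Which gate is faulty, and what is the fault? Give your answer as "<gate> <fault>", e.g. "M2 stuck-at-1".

M3 stuck-at-1

Fault-free values for test 1 (in0=1, in1=1, in2=1, in3=1): M1=0, M2=0, M3=0, M4=1, M5=0, giving Y1=0, Y2=0. Observed Y1=1, Y2=0.
Test 1: faults giving observed Y1=1, Y2=0 are {M1 stuck-at-1, M3 stuck-at-1}.
Test 2 (in0=0, in1=1, in2=1, in3=0): fault-free M1=1, M2=0, M3=0, M4=1, M5=1 → Y1=0, Y2=1; observed Y1=1, Y2=1. Eliminates M1 stuck-at-1.
Only M3 stuck-at-1 is consistent with every test.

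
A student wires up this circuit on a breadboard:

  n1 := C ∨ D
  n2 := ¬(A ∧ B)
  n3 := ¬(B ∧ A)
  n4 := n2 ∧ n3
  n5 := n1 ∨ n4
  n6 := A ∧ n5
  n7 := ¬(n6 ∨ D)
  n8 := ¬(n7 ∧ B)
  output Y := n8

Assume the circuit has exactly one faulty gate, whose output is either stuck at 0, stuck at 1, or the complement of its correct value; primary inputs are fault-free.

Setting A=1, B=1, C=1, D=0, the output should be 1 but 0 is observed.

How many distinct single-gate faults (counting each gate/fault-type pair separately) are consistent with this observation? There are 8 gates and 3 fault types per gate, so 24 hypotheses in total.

Fault-free: n1=1, n2=0, n3=0, n4=0, n5=1, n6=1, n7=0, n8=1 → 1. Observed 0.
  n1: stuck-at-0, inverted output ✓; others ✗
  n2: none of the 3 fault types match ✗
  n3: none of the 3 fault types match ✗
  n4: none of the 3 fault types match ✗
  n5: stuck-at-0, inverted output ✓; others ✗
  n6: stuck-at-0, inverted output ✓; others ✗
  n7: stuck-at-1, inverted output ✓; others ✗
  n8: stuck-at-0, inverted output ✓; others ✗
Consistent faults: {n1 stuck-at-0, n1 inverted output, n5 stuck-at-0, n5 inverted output, n6 stuck-at-0, n6 inverted output, n7 stuck-at-1, n7 inverted output, n8 stuck-at-0, n8 inverted output} — 10 in all.

10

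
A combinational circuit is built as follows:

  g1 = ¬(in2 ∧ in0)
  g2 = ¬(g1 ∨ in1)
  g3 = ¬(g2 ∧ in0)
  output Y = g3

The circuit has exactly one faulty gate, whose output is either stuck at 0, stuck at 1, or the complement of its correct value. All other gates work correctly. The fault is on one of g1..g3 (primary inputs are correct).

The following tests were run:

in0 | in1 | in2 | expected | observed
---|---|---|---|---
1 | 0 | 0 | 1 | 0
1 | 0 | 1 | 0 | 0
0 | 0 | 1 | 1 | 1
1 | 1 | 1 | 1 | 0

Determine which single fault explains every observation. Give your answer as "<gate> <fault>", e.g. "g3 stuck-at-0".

Fault-free values for test 1 (in0=1, in1=0, in2=0): g1=1, g2=0, g3=1, giving Y=1. Observed 0.
Test 1: faults giving observed 0 are {g1 stuck-at-0, g1 inverted output, g2 stuck-at-1, g2 inverted output, g3 stuck-at-0, g3 inverted output}.
Test 2 (in0=1, in1=0, in2=1): fault-free g1=0, g2=1, g3=0 → 0; observed 0. Eliminates g1 inverted output, g2 inverted output, g3 inverted output.
Test 3 (in0=0, in1=0, in2=1): fault-free g1=1, g2=0, g3=1 → 1; observed 1. Eliminates g3 stuck-at-0.
Test 4 (in0=1, in1=1, in2=1): fault-free g1=0, g2=0, g3=1 → 1; observed 0. Eliminates g1 stuck-at-0.
Only g2 stuck-at-1 is consistent with every test.

g2 stuck-at-1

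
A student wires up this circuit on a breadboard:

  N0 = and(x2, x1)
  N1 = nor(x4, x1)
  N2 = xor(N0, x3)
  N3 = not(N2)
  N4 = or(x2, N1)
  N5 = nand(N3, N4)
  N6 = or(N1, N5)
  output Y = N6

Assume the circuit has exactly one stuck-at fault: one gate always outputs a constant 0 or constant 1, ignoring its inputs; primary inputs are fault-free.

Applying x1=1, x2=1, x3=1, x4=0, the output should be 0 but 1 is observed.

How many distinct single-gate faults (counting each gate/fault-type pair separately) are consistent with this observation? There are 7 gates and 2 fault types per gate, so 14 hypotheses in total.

7

Fault-free: N0=1, N1=0, N2=0, N3=1, N4=1, N5=0, N6=0 → 0. Observed 1.
  N0 stuck-at-0: output 1 ✓
  N0 stuck-at-1: output 0 ✗
  N1 stuck-at-0: output 0 ✗
  N1 stuck-at-1: output 1 ✓
  N2 stuck-at-0: output 0 ✗
  N2 stuck-at-1: output 1 ✓
  N3 stuck-at-0: output 1 ✓
  N3 stuck-at-1: output 0 ✗
  N4 stuck-at-0: output 1 ✓
  N4 stuck-at-1: output 0 ✗
  N5 stuck-at-0: output 0 ✗
  N5 stuck-at-1: output 1 ✓
  N6 stuck-at-0: output 0 ✗
  N6 stuck-at-1: output 1 ✓
Consistent faults: {N0 stuck-at-0, N1 stuck-at-1, N2 stuck-at-1, N3 stuck-at-0, N4 stuck-at-0, N5 stuck-at-1, N6 stuck-at-1} — 7 in all.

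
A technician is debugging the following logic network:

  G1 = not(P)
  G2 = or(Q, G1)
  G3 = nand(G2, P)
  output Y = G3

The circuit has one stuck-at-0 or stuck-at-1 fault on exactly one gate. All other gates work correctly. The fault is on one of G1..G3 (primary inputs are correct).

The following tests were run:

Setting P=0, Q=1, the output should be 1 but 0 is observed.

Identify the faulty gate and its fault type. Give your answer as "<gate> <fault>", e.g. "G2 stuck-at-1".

Fault-free values for test 1 (P=0, Q=1): G1=1, G2=1, G3=1, giving Y=1. Observed 0.
Test 1: faults giving observed 0 are {G3 stuck-at-0}.
Only G3 stuck-at-0 is consistent with every test.

G3 stuck-at-0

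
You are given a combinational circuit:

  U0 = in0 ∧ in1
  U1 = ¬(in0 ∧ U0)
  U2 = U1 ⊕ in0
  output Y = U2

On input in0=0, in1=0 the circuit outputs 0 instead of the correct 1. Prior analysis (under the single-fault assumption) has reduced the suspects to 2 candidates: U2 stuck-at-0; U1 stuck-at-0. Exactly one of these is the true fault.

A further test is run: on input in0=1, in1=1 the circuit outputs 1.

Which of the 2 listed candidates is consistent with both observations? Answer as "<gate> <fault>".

Evaluate each candidate on input in0=1, in1=1:
  U2 stuck-at-0: U0=1, U1=0, U2=0 [stuck-at-0] → 0 — eliminated
  U1 stuck-at-0: U0=1, U1=0 [stuck-at-0], U2=1 → 1 — matches
Only U1 stuck-at-0 reproduces the observed 1.

U1 stuck-at-0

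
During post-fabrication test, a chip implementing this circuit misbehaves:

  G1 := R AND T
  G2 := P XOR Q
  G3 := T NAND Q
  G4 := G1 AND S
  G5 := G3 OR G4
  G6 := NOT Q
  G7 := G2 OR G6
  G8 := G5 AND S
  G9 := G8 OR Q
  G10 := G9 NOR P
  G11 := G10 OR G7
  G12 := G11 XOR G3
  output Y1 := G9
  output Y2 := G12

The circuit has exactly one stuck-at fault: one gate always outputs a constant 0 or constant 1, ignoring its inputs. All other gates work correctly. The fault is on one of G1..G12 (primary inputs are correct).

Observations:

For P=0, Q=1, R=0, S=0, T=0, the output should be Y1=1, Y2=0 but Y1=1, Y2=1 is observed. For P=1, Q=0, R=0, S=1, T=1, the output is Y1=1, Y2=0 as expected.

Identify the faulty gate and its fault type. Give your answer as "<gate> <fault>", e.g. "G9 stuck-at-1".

G2 stuck-at-0

Fault-free values for test 1 (P=0, Q=1, R=0, S=0, T=0): G1=0, G2=1, G3=1, G4=0, G5=1, G6=0, G7=1, G8=0, G9=1, G10=0, G11=1, G12=0, giving Y1=1, Y2=0. Observed Y1=1, Y2=1.
Test 1: faults giving observed Y1=1, Y2=1 are {G2 stuck-at-0, G3 stuck-at-0, G7 stuck-at-0, G11 stuck-at-0, G12 stuck-at-1}.
Test 2 (P=1, Q=0, R=0, S=1, T=1): fault-free G1=0, G2=1, G3=1, G4=0, G5=1, G6=1, G7=1, G8=1, G9=1, G10=0, G11=1, G12=0 → Y1=1, Y2=0; observed Y1=1, Y2=0. Eliminates G3 stuck-at-0, G7 stuck-at-0, G11 stuck-at-0, G12 stuck-at-1.
Only G2 stuck-at-0 is consistent with every test.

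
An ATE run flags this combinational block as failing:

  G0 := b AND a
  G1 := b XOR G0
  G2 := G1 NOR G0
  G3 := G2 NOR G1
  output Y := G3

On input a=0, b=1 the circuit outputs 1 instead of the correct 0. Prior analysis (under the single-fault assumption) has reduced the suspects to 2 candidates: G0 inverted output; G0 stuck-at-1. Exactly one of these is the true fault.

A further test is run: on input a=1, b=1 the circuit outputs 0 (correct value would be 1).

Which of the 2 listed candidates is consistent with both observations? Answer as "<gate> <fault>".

Evaluate each candidate on input a=1, b=1:
  G0 inverted output: G0=0 [inverted output], G1=1, G2=0, G3=0 → 0 — matches
  G0 stuck-at-1: G0=1 [stuck-at-1], G1=0, G2=0, G3=1 → 1 — eliminated
Only G0 inverted output reproduces the observed 0.

G0 inverted output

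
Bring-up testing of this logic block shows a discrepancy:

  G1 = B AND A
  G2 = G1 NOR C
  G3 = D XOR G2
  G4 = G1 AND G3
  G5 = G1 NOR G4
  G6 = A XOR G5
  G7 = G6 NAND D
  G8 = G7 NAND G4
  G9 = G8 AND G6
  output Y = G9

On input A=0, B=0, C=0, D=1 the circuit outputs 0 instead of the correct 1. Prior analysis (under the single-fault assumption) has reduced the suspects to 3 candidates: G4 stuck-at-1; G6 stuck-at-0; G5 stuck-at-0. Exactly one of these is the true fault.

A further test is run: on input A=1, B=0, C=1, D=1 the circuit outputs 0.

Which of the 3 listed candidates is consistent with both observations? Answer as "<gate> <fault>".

G6 stuck-at-0

Evaluate each candidate on input A=1, B=0, C=1, D=1:
  G4 stuck-at-1: G1=0, G2=0, G3=1, G4=1 [stuck-at-1], G5=0, G6=1, G7=0, G8=1, G9=1 → 1 — eliminated
  G6 stuck-at-0: G1=0, G2=0, G3=1, G4=0, G5=1, G6=0 [stuck-at-0], G7=1, G8=1, G9=0 → 0 — matches
  G5 stuck-at-0: G1=0, G2=0, G3=1, G4=0, G5=0 [stuck-at-0], G6=1, G7=0, G8=1, G9=1 → 1 — eliminated
Only G6 stuck-at-0 reproduces the observed 0.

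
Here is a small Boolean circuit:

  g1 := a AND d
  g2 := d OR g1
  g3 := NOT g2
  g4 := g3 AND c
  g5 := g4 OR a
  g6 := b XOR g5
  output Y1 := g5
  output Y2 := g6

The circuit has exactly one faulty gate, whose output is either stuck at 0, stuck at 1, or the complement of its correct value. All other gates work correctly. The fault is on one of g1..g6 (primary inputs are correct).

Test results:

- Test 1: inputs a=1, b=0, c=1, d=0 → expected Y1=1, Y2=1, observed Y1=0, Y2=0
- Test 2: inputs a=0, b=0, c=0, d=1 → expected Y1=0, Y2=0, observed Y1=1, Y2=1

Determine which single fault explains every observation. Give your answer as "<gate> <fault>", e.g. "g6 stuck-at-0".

g5 inverted output

Fault-free values for test 1 (a=1, b=0, c=1, d=0): g1=0, g2=0, g3=1, g4=1, g5=1, g6=1, giving Y1=1, Y2=1. Observed Y1=0, Y2=0.
Test 1: faults giving observed Y1=0, Y2=0 are {g5 stuck-at-0, g5 inverted output}.
Test 2 (a=0, b=0, c=0, d=1): fault-free g1=0, g2=1, g3=0, g4=0, g5=0, g6=0 → Y1=0, Y2=0; observed Y1=1, Y2=1. Eliminates g5 stuck-at-0.
Only g5 inverted output is consistent with every test.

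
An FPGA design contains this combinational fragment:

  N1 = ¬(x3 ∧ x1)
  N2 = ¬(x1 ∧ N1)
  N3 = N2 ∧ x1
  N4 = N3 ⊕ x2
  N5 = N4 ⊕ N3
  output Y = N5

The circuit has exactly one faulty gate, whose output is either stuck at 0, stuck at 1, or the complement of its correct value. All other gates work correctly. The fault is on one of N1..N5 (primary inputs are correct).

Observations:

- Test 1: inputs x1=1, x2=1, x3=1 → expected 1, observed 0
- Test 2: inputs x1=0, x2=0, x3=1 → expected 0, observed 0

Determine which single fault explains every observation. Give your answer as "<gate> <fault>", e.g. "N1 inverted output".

Fault-free values for test 1 (x1=1, x2=1, x3=1): N1=0, N2=1, N3=1, N4=0, N5=1, giving Y=1. Observed 0.
Test 1: faults giving observed 0 are {N4 stuck-at-1, N4 inverted output, N5 stuck-at-0, N5 inverted output}.
Test 2 (x1=0, x2=0, x3=1): fault-free N1=1, N2=1, N3=0, N4=0, N5=0 → 0; observed 0. Eliminates N4 stuck-at-1, N4 inverted output, N5 inverted output.
Only N5 stuck-at-0 is consistent with every test.

N5 stuck-at-0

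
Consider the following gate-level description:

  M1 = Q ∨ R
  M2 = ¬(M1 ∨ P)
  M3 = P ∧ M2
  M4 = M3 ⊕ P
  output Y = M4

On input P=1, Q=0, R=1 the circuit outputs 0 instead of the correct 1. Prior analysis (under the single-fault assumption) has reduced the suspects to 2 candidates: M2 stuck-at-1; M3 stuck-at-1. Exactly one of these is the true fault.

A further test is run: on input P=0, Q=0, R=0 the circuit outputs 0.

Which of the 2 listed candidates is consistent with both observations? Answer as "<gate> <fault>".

M2 stuck-at-1

Evaluate each candidate on input P=0, Q=0, R=0:
  M2 stuck-at-1: M1=0, M2=1 [stuck-at-1], M3=0, M4=0 → 0 — matches
  M3 stuck-at-1: M1=0, M2=1, M3=1 [stuck-at-1], M4=1 → 1 — eliminated
Only M2 stuck-at-1 reproduces the observed 0.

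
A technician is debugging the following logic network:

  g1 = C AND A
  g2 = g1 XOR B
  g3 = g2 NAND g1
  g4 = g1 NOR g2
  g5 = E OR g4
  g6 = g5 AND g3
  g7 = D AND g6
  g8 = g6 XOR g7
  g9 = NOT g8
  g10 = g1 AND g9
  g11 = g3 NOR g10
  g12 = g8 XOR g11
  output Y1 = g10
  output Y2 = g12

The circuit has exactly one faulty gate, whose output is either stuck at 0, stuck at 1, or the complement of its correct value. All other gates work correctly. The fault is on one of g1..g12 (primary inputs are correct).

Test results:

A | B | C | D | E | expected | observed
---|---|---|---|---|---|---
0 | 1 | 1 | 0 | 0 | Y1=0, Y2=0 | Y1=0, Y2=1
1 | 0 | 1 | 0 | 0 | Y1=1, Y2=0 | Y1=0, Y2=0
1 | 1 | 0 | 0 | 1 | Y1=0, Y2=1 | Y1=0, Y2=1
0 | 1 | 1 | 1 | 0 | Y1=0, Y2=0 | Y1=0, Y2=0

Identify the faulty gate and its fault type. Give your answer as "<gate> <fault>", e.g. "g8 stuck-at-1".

g6 stuck-at-1

Fault-free values for test 1 (A=0, B=1, C=1, D=0, E=0): g1=0, g2=1, g3=1, g4=0, g5=0, g6=0, g7=0, g8=0, g9=1, g10=0, g11=0, g12=0, giving Y1=0, Y2=0. Observed Y1=0, Y2=1.
Test 1: faults giving observed Y1=0, Y2=1 are {g2 stuck-at-0, g2 inverted output, g3 stuck-at-0, g3 inverted output, g4 stuck-at-1, g4 inverted output, g5 stuck-at-1, g5 inverted output, g6 stuck-at-1, g6 inverted output, g7 stuck-at-1, g7 inverted output, g8 stuck-at-1, g8 inverted output, g11 stuck-at-1, g11 inverted output, g12 stuck-at-1, g12 inverted output}.
Test 2 (A=1, B=0, C=1, D=0, E=0): fault-free g1=1, g2=1, g3=0, g4=0, g5=0, g6=0, g7=0, g8=0, g9=1, g10=1, g11=0, g12=0 → Y1=1, Y2=0; observed Y1=0, Y2=0. Eliminates g2 stuck-at-0, g2 inverted output, g3 stuck-at-0, g3 inverted output, g4 stuck-at-1, g4 inverted output, g5 stuck-at-1, g5 inverted output, g11 stuck-at-1, g11 inverted output, g12 stuck-at-1, g12 inverted output.
Test 3 (A=1, B=1, C=0, D=0, E=1): fault-free g1=0, g2=1, g3=1, g4=0, g5=1, g6=1, g7=0, g8=1, g9=0, g10=0, g11=0, g12=1 → Y1=0, Y2=1; observed Y1=0, Y2=1. Eliminates g6 inverted output, g7 stuck-at-1, g7 inverted output, g8 inverted output.
Test 4 (A=0, B=1, C=1, D=1, E=0): fault-free g1=0, g2=1, g3=1, g4=0, g5=0, g6=0, g7=0, g8=0, g9=1, g10=0, g11=0, g12=0 → Y1=0, Y2=0; observed Y1=0, Y2=0. Eliminates g8 stuck-at-1.
Only g6 stuck-at-1 is consistent with every test.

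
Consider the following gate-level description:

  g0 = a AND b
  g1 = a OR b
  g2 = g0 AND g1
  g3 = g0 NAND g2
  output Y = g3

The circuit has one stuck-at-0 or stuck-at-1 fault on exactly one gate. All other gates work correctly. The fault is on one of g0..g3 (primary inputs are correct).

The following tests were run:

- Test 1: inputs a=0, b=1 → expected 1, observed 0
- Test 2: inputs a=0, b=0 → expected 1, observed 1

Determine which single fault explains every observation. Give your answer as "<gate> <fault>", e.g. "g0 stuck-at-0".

g0 stuck-at-1

Fault-free values for test 1 (a=0, b=1): g0=0, g1=1, g2=0, g3=1, giving Y=1. Observed 0.
Test 1: faults giving observed 0 are {g0 stuck-at-1, g3 stuck-at-0}.
Test 2 (a=0, b=0): fault-free g0=0, g1=0, g2=0, g3=1 → 1; observed 1. Eliminates g3 stuck-at-0.
Only g0 stuck-at-1 is consistent with every test.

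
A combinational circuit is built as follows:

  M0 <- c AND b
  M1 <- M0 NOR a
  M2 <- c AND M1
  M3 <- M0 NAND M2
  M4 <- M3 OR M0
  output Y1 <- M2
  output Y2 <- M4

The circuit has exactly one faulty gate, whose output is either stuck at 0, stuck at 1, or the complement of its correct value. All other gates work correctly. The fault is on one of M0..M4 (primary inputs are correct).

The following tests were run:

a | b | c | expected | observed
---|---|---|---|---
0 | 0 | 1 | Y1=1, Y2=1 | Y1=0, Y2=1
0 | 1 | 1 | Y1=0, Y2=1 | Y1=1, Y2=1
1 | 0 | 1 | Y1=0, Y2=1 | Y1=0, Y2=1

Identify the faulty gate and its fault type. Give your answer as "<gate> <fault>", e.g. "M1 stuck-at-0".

M0 inverted output

Fault-free values for test 1 (a=0, b=0, c=1): M0=0, M1=1, M2=1, M3=1, M4=1, giving Y1=1, Y2=1. Observed Y1=0, Y2=1.
Test 1: faults giving observed Y1=0, Y2=1 are {M0 stuck-at-1, M0 inverted output, M1 stuck-at-0, M1 inverted output, M2 stuck-at-0, M2 inverted output}.
Test 2 (a=0, b=1, c=1): fault-free M0=1, M1=0, M2=0, M3=1, M4=1 → Y1=0, Y2=1; observed Y1=1, Y2=1. Eliminates M0 stuck-at-1, M1 stuck-at-0, M2 stuck-at-0.
Test 3 (a=1, b=0, c=1): fault-free M0=0, M1=0, M2=0, M3=1, M4=1 → Y1=0, Y2=1; observed Y1=0, Y2=1. Eliminates M1 inverted output, M2 inverted output.
Only M0 inverted output is consistent with every test.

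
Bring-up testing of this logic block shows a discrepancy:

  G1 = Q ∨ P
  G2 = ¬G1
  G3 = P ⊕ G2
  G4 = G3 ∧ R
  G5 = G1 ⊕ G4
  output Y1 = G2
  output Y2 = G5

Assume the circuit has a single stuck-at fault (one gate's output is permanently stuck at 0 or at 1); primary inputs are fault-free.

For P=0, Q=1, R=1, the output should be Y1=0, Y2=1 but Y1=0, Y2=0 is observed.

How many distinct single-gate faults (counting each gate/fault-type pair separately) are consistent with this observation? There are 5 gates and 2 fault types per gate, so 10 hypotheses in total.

Fault-free: G1=1, G2=0, G3=0, G4=0, G5=1 → Y1=0, Y2=1. Observed Y1=0, Y2=0.
  G1 stuck-at-0: output Y1=1, Y2=1 ✗
  G1 stuck-at-1: output Y1=0, Y2=1 ✗
  G2 stuck-at-0: output Y1=0, Y2=1 ✗
  G2 stuck-at-1: output Y1=1, Y2=0 ✗
  G3 stuck-at-0: output Y1=0, Y2=1 ✗
  G3 stuck-at-1: output Y1=0, Y2=0 ✓
  G4 stuck-at-0: output Y1=0, Y2=1 ✗
  G4 stuck-at-1: output Y1=0, Y2=0 ✓
  G5 stuck-at-0: output Y1=0, Y2=0 ✓
  G5 stuck-at-1: output Y1=0, Y2=1 ✗
Consistent faults: {G3 stuck-at-1, G4 stuck-at-1, G5 stuck-at-0} — 3 in all.

3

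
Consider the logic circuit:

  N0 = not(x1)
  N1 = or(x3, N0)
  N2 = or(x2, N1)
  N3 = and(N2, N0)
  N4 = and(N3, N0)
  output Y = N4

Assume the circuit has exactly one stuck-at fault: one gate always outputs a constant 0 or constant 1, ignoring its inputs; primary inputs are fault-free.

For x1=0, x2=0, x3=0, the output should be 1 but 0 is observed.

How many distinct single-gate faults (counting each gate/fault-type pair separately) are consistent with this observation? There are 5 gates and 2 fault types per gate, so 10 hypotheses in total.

5

Fault-free: N0=1, N1=1, N2=1, N3=1, N4=1 → 1. Observed 0.
  N0 stuck-at-0: output 0 ✓
  N0 stuck-at-1: output 1 ✗
  N1 stuck-at-0: output 0 ✓
  N1 stuck-at-1: output 1 ✗
  N2 stuck-at-0: output 0 ✓
  N2 stuck-at-1: output 1 ✗
  N3 stuck-at-0: output 0 ✓
  N3 stuck-at-1: output 1 ✗
  N4 stuck-at-0: output 0 ✓
  N4 stuck-at-1: output 1 ✗
Consistent faults: {N0 stuck-at-0, N1 stuck-at-0, N2 stuck-at-0, N3 stuck-at-0, N4 stuck-at-0} — 5 in all.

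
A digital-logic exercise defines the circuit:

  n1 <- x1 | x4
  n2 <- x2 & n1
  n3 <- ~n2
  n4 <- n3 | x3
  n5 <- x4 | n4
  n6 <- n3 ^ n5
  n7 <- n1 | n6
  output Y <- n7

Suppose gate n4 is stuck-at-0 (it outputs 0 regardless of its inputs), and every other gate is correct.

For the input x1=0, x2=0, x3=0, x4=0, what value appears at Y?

1

Propagate with n4 forced: n1=0, n2=0, n3=1, n4=0 [stuck-at-0], n5=0, n6=1, n7=1.
So Y = 1. (Without the fault it would be 0.)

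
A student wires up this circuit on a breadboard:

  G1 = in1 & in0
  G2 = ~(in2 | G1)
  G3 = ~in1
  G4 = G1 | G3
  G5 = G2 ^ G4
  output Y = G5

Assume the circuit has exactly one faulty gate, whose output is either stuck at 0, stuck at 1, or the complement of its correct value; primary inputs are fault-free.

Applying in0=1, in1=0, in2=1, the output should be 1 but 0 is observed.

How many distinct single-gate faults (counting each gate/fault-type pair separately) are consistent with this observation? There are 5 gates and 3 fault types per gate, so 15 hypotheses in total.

Fault-free: G1=0, G2=0, G3=1, G4=1, G5=1 → 1. Observed 0.
  G1: none of the 3 fault types match ✗
  G2: stuck-at-1, inverted output ✓; others ✗
  G3: stuck-at-0, inverted output ✓; others ✗
  G4: stuck-at-0, inverted output ✓; others ✗
  G5: stuck-at-0, inverted output ✓; others ✗
Consistent faults: {G2 stuck-at-1, G2 inverted output, G3 stuck-at-0, G3 inverted output, G4 stuck-at-0, G4 inverted output, G5 stuck-at-0, G5 inverted output} — 8 in all.

8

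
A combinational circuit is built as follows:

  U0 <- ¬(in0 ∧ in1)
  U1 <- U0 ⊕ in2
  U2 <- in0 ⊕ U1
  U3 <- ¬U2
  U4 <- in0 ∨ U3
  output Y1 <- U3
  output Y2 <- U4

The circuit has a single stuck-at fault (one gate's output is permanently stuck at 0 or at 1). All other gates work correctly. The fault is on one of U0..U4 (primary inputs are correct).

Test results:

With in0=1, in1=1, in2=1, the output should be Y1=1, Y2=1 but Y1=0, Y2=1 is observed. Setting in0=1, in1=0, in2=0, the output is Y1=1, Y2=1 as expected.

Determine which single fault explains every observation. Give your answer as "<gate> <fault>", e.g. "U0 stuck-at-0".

U0 stuck-at-1

Fault-free values for test 1 (in0=1, in1=1, in2=1): U0=0, U1=1, U2=0, U3=1, U4=1, giving Y1=1, Y2=1. Observed Y1=0, Y2=1.
Test 1: faults giving observed Y1=0, Y2=1 are {U0 stuck-at-1, U1 stuck-at-0, U2 stuck-at-1, U3 stuck-at-0}.
Test 2 (in0=1, in1=0, in2=0): fault-free U0=1, U1=1, U2=0, U3=1, U4=1 → Y1=1, Y2=1; observed Y1=1, Y2=1. Eliminates U1 stuck-at-0, U2 stuck-at-1, U3 stuck-at-0.
Only U0 stuck-at-1 is consistent with every test.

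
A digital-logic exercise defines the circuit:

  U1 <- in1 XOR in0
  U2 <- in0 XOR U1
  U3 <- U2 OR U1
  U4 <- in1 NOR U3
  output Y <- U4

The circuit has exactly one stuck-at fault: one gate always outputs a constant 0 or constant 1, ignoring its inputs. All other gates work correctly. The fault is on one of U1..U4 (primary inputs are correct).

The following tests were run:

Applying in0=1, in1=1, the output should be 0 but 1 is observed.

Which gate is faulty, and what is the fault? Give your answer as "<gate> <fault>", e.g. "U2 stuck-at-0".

Fault-free values for test 1 (in0=1, in1=1): U1=0, U2=1, U3=1, U4=0, giving Y=0. Observed 1.
Test 1: faults giving observed 1 are {U4 stuck-at-1}.
Only U4 stuck-at-1 is consistent with every test.

U4 stuck-at-1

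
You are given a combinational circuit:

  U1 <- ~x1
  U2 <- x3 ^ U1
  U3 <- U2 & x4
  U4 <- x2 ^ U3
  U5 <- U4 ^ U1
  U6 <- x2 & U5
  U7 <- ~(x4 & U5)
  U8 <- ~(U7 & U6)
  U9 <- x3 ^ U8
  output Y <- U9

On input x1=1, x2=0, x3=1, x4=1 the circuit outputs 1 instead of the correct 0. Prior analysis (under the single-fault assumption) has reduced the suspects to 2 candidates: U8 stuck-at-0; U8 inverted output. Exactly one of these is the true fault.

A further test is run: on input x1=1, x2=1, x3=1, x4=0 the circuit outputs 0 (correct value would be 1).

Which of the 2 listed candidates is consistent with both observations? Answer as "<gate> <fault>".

U8 inverted output

Evaluate each candidate on input x1=1, x2=1, x3=1, x4=0:
  U8 stuck-at-0: U1=0, U2=1, U3=0, U4=1, U5=1, U6=1, U7=1, U8=0 [stuck-at-0], U9=1 → 1 — eliminated
  U8 inverted output: U1=0, U2=1, U3=0, U4=1, U5=1, U6=1, U7=1, U8=1 [inverted output], U9=0 → 0 — matches
Only U8 inverted output reproduces the observed 0.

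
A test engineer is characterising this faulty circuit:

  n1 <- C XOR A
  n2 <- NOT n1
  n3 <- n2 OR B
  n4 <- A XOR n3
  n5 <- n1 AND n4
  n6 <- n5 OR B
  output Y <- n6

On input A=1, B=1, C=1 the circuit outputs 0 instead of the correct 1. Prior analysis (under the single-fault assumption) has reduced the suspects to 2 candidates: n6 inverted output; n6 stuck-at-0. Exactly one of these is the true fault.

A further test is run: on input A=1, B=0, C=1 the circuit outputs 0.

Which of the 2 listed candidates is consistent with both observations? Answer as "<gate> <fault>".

n6 stuck-at-0

Evaluate each candidate on input A=1, B=0, C=1:
  n6 inverted output: n1=0, n2=1, n3=1, n4=0, n5=0, n6=1 [inverted output] → 1 — eliminated
  n6 stuck-at-0: n1=0, n2=1, n3=1, n4=0, n5=0, n6=0 [stuck-at-0] → 0 — matches
Only n6 stuck-at-0 reproduces the observed 0.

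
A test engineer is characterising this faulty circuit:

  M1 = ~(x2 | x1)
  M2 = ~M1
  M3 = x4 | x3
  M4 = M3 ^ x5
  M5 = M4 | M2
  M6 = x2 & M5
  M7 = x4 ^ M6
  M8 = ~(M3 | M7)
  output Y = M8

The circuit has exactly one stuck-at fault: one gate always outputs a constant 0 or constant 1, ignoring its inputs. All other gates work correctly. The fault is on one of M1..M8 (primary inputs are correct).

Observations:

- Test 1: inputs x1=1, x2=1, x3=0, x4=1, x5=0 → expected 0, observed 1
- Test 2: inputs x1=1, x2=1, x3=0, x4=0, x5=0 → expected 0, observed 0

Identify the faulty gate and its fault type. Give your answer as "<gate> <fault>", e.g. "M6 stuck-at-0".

Fault-free values for test 1 (x1=1, x2=1, x3=0, x4=1, x5=0): M1=0, M2=1, M3=1, M4=1, M5=1, M6=1, M7=0, M8=0, giving Y=0. Observed 1.
Test 1: faults giving observed 1 are {M3 stuck-at-0, M8 stuck-at-1}.
Test 2 (x1=1, x2=1, x3=0, x4=0, x5=0): fault-free M1=0, M2=1, M3=0, M4=0, M5=1, M6=1, M7=1, M8=0 → 0; observed 0. Eliminates M8 stuck-at-1.
Only M3 stuck-at-0 is consistent with every test.

M3 stuck-at-0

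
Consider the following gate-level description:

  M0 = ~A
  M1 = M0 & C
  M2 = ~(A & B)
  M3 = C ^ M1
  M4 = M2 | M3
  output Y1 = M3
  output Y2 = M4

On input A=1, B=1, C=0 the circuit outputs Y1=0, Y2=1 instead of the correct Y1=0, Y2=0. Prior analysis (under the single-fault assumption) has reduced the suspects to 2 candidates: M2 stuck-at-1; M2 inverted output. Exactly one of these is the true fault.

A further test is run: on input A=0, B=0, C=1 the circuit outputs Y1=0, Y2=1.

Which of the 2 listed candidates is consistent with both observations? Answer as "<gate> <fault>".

Evaluate each candidate on input A=0, B=0, C=1:
  M2 stuck-at-1: M0=1, M1=1, M2=1 [stuck-at-1], M3=0, M4=1 → Y1=0, Y2=1 — matches
  M2 inverted output: M0=1, M1=1, M2=0 [inverted output], M3=0, M4=0 → Y1=0, Y2=0 — eliminated
Only M2 stuck-at-1 reproduces the observed Y1=0, Y2=1.

M2 stuck-at-1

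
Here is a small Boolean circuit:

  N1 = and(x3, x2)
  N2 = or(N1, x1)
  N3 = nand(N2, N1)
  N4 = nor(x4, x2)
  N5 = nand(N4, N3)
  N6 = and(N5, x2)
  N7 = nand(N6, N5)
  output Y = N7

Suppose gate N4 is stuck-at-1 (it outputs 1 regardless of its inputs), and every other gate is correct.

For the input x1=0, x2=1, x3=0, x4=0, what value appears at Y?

Propagate with N4 forced: N1=0, N2=0, N3=1, N4=1 [stuck-at-1], N5=0, N6=0, N7=1.
So Y = 1. (Without the fault it would be 0.)

1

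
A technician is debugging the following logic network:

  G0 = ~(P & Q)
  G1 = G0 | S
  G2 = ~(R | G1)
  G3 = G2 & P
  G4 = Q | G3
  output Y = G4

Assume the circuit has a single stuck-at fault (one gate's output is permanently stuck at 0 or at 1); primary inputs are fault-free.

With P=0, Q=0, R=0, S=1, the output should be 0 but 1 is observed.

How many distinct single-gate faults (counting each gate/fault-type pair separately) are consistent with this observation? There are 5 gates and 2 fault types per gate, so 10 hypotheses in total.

Fault-free: G0=1, G1=1, G2=0, G3=0, G4=0 → 0. Observed 1.
  G0 stuck-at-0: output 0 ✗
  G0 stuck-at-1: output 0 ✗
  G1 stuck-at-0: output 0 ✗
  G1 stuck-at-1: output 0 ✗
  G2 stuck-at-0: output 0 ✗
  G2 stuck-at-1: output 0 ✗
  G3 stuck-at-0: output 0 ✗
  G3 stuck-at-1: output 1 ✓
  G4 stuck-at-0: output 0 ✗
  G4 stuck-at-1: output 1 ✓
Consistent faults: {G3 stuck-at-1, G4 stuck-at-1} — 2 in all.

2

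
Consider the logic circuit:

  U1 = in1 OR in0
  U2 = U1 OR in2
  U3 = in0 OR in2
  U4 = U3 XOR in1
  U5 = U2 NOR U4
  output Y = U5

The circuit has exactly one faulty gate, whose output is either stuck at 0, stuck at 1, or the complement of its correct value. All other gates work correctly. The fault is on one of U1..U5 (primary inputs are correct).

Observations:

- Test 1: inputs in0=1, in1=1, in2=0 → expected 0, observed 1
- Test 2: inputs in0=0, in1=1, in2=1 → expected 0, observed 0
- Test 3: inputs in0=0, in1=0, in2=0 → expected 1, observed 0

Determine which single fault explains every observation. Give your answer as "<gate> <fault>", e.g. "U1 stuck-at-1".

U1 inverted output

Fault-free values for test 1 (in0=1, in1=1, in2=0): U1=1, U2=1, U3=1, U4=0, U5=0, giving Y=0. Observed 1.
Test 1: faults giving observed 1 are {U1 stuck-at-0, U1 inverted output, U2 stuck-at-0, U2 inverted output, U5 stuck-at-1, U5 inverted output}.
Test 2 (in0=0, in1=1, in2=1): fault-free U1=1, U2=1, U3=1, U4=0, U5=0 → 0; observed 0. Eliminates U2 stuck-at-0, U2 inverted output, U5 stuck-at-1, U5 inverted output.
Test 3 (in0=0, in1=0, in2=0): fault-free U1=0, U2=0, U3=0, U4=0, U5=1 → 1; observed 0. Eliminates U1 stuck-at-0.
Only U1 inverted output is consistent with every test.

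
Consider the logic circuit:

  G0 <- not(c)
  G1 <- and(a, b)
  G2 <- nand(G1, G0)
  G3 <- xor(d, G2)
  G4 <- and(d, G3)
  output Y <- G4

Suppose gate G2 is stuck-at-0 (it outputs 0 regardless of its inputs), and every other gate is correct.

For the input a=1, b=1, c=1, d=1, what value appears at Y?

Propagate with G2 forced: G0=0, G1=1, G2=0 [stuck-at-0], G3=1, G4=1.
So Y = 1. (Without the fault it would be 0.)

1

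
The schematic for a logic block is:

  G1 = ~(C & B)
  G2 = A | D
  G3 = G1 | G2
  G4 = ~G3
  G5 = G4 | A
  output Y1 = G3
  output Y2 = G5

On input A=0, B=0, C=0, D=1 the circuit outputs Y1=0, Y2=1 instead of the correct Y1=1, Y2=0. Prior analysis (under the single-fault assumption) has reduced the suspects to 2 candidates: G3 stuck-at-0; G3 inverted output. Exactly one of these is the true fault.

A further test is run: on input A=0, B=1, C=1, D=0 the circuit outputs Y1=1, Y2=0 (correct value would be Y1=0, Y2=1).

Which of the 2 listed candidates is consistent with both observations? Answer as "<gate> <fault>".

G3 inverted output

Evaluate each candidate on input A=0, B=1, C=1, D=0:
  G3 stuck-at-0: G1=0, G2=0, G3=0 [stuck-at-0], G4=1, G5=1 → Y1=0, Y2=1 — eliminated
  G3 inverted output: G1=0, G2=0, G3=1 [inverted output], G4=0, G5=0 → Y1=1, Y2=0 — matches
Only G3 inverted output reproduces the observed Y1=1, Y2=0.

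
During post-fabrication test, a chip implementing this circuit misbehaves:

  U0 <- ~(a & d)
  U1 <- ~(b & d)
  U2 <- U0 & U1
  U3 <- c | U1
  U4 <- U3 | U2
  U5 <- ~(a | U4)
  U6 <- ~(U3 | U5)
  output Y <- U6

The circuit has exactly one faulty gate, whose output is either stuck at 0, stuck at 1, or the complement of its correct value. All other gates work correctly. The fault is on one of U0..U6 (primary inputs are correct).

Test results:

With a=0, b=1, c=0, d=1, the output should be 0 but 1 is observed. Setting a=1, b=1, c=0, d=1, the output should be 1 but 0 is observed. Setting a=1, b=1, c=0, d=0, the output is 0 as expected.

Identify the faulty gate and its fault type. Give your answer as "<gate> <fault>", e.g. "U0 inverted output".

U5 inverted output

Fault-free values for test 1 (a=0, b=1, c=0, d=1): U0=1, U1=0, U2=0, U3=0, U4=0, U5=1, U6=0, giving Y=0. Observed 1.
Test 1: faults giving observed 1 are {U2 stuck-at-1, U2 inverted output, U4 stuck-at-1, U4 inverted output, U5 stuck-at-0, U5 inverted output, U6 stuck-at-1, U6 inverted output}.
Test 2 (a=1, b=1, c=0, d=1): fault-free U0=0, U1=0, U2=0, U3=0, U4=0, U5=0, U6=1 → 1; observed 0. Eliminates U2 stuck-at-1, U2 inverted output, U4 stuck-at-1, U4 inverted output, U5 stuck-at-0, U6 stuck-at-1.
Test 3 (a=1, b=1, c=0, d=0): fault-free U0=1, U1=1, U2=1, U3=1, U4=1, U5=0, U6=0 → 0; observed 0. Eliminates U6 inverted output.
Only U5 inverted output is consistent with every test.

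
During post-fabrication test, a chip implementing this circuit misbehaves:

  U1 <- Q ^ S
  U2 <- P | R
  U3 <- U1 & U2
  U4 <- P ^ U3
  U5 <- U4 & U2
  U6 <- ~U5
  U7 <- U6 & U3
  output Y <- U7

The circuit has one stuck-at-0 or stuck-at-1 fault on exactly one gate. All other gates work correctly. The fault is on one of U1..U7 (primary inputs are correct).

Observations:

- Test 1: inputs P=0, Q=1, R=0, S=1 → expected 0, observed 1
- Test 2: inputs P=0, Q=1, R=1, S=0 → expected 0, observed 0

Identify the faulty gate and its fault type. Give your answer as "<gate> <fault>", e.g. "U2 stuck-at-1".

U3 stuck-at-1

Fault-free values for test 1 (P=0, Q=1, R=0, S=1): U1=0, U2=0, U3=0, U4=0, U5=0, U6=1, U7=0, giving Y=0. Observed 1.
Test 1: faults giving observed 1 are {U3 stuck-at-1, U7 stuck-at-1}.
Test 2 (P=0, Q=1, R=1, S=0): fault-free U1=1, U2=1, U3=1, U4=1, U5=1, U6=0, U7=0 → 0; observed 0. Eliminates U7 stuck-at-1.
Only U3 stuck-at-1 is consistent with every test.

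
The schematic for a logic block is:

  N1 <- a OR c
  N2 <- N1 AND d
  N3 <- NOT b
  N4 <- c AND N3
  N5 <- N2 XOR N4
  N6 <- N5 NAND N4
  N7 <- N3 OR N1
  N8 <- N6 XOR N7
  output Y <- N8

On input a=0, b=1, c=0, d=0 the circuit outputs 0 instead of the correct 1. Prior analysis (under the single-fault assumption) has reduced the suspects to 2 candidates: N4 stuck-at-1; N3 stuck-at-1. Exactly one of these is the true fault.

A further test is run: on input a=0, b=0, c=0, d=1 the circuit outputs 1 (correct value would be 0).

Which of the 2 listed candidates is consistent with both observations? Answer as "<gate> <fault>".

N4 stuck-at-1

Evaluate each candidate on input a=0, b=0, c=0, d=1:
  N4 stuck-at-1: N1=0, N2=0, N3=1, N4=1 [stuck-at-1], N5=1, N6=0, N7=1, N8=1 → 1 — matches
  N3 stuck-at-1: N1=0, N2=0, N3=1 [stuck-at-1], N4=0, N5=0, N6=1, N7=1, N8=0 → 0 — eliminated
Only N4 stuck-at-1 reproduces the observed 1.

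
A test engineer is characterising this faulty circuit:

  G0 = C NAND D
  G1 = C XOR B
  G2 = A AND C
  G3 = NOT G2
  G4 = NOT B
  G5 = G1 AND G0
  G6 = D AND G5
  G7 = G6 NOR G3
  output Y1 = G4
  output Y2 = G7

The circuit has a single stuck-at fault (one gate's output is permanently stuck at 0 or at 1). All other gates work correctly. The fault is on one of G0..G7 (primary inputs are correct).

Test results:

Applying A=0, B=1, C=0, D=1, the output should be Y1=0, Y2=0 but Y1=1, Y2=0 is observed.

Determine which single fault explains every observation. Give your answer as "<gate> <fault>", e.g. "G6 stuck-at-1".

G4 stuck-at-1

Fault-free values for test 1 (A=0, B=1, C=0, D=1): G0=1, G1=1, G2=0, G3=1, G4=0, G5=1, G6=1, G7=0, giving Y1=0, Y2=0. Observed Y1=1, Y2=0.
Test 1: faults giving observed Y1=1, Y2=0 are {G4 stuck-at-1}.
Only G4 stuck-at-1 is consistent with every test.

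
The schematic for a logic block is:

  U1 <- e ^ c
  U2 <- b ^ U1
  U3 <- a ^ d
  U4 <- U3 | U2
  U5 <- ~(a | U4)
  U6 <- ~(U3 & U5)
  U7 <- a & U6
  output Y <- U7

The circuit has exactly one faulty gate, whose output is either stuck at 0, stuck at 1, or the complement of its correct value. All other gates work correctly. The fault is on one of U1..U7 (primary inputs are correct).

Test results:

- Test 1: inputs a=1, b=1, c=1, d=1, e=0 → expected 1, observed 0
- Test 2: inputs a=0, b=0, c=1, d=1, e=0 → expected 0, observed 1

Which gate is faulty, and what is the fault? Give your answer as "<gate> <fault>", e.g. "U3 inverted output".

U7 inverted output

Fault-free values for test 1 (a=1, b=1, c=1, d=1, e=0): U1=1, U2=0, U3=0, U4=0, U5=0, U6=1, U7=1, giving Y=1. Observed 0.
Test 1: faults giving observed 0 are {U6 stuck-at-0, U6 inverted output, U7 stuck-at-0, U7 inverted output}.
Test 2 (a=0, b=0, c=1, d=1, e=0): fault-free U1=1, U2=1, U3=1, U4=1, U5=0, U6=1, U7=0 → 0; observed 1. Eliminates U6 stuck-at-0, U6 inverted output, U7 stuck-at-0.
Only U7 inverted output is consistent with every test.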